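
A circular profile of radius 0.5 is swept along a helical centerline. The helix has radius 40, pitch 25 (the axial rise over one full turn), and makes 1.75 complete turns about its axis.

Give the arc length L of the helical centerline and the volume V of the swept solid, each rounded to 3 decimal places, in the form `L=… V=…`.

L=441.994 V=347.141

2πR = 2π·40 = 251.327412
per-turn = √(251.327412² + 25²) = √(63165.4682 + 625) = √63790.4682 = 252.567750
L = 1.75 × 252.567750 = 441.993562
V = π·0.5² × L = 0.785398 × 441.993562 = 347.140932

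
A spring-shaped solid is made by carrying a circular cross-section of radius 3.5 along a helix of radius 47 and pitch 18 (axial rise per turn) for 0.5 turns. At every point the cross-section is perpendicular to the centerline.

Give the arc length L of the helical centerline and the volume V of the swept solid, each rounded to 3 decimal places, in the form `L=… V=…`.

2πR = 2π·47 = 295.309709
per-turn = √(295.309709² + 18²) = √(87207.8245 + 324) = √87531.8245 = 295.857777
L = 0.5 × 295.857777 = 147.928889
V = π·3.5² × L = 38.484510 × 147.928889 = 5692.970799

L=147.929 V=5692.971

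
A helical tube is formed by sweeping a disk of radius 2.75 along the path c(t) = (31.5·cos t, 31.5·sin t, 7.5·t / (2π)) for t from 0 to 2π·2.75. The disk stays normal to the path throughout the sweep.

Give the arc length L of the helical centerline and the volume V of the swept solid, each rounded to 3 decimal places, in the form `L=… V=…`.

L=544.672 V=12940.468

2πR = 2π·31.5 = 197.920337
per-turn = √(197.920337² + 7.5²) = √(39172.4599 + 56.25) = √39228.7099 = 198.062389
L = 2.75 × 198.062389 = 544.671569
V = π·2.75² × L = 23.758294 × 544.671569 = 12940.467517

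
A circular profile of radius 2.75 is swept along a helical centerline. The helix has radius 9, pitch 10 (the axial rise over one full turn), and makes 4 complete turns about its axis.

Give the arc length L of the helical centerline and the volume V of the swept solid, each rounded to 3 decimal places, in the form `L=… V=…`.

L=229.704 V=5457.381

2πR = 2π·9 = 56.548668
per-turn = √(56.548668² + 10²) = √(3197.7518 + 100) = √3297.7518 = 57.426055
L = 4 × 57.426055 = 229.704221
V = π·2.75² × L = 23.758294 × 229.704221 = 5457.380521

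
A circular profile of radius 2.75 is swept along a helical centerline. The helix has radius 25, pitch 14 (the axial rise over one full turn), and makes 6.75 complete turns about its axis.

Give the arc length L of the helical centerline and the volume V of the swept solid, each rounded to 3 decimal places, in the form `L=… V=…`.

L=1064.490 V=25290.477

2πR = 2π·25 = 157.079633
per-turn = √(157.079633² + 14²) = √(24674.0110 + 196) = √24870.0110 = 157.702286
L = 6.75 × 157.702286 = 1064.490430
V = π·2.75² × L = 23.758294 × 1064.490430 = 25290.477076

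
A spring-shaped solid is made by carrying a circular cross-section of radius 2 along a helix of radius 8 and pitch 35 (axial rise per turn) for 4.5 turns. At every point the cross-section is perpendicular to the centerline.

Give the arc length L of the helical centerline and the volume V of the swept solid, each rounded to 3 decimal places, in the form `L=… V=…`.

2πR = 2π·8 = 50.265482
per-turn = √(50.265482² + 35²) = √(2526.6187 + 1225) = √3751.6187 = 61.250459
L = 4.5 × 61.250459 = 275.627065
V = π·2² × L = 12.566371 × 275.627065 = 3463.631856

L=275.627 V=3463.632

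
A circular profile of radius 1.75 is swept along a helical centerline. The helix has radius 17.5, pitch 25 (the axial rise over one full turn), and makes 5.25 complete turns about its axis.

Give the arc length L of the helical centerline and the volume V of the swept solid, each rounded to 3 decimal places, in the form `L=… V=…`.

2πR = 2π·17.5 = 109.955743
per-turn = √(109.955743² + 25²) = √(12090.2654 + 625) = √12715.2654 = 112.761986
L = 5.25 × 112.761986 = 592.000424
V = π·1.75² × L = 9.621128 × 592.000424 = 5695.711563

L=592.000 V=5695.712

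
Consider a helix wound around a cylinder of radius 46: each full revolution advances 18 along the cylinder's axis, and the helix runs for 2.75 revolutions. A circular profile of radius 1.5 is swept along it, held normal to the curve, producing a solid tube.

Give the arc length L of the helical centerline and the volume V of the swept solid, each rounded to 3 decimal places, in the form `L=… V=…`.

L=796.363 V=5629.157

2πR = 2π·46 = 289.026524
per-turn = √(289.026524² + 18²) = √(83536.3317 + 324) = √83860.3317 = 289.586484
L = 2.75 × 289.586484 = 796.362831
V = π·1.5² × L = 7.068583 × 796.362831 = 5629.157142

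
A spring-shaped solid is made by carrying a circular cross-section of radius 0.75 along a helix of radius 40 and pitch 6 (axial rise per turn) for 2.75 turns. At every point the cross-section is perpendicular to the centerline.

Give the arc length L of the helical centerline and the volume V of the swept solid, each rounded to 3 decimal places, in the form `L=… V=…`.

L=691.347 V=1221.712

2πR = 2π·40 = 251.327412
per-turn = √(251.327412² + 6²) = √(63165.4682 + 36) = √63201.4682 = 251.399022
L = 2.75 × 251.399022 = 691.347310
V = π·0.75² × L = 1.767146 × 691.347310 = 1221.711542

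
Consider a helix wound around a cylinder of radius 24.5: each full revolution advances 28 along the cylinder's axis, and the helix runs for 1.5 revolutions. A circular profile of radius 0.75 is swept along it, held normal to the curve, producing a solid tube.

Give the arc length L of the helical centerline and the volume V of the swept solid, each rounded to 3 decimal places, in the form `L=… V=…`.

L=234.696 V=414.742

2πR = 2π·24.5 = 153.938040
per-turn = √(153.938040² + 28²) = √(23696.9202 + 784) = √24480.9202 = 156.463798
L = 1.5 × 156.463798 = 234.695697
V = π·0.75² × L = 1.767146 × 234.695697 = 414.741532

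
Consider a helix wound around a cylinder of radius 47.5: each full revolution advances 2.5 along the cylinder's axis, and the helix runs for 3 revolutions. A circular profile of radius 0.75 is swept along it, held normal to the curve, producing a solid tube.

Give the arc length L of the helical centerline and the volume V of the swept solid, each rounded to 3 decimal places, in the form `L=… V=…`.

L=895.385 V=1582.276

2πR = 2π·47.5 = 298.451302
per-turn = √(298.451302² + 2.5²) = √(89073.1797 + 6.25) = √89079.4297 = 298.461773
L = 3 × 298.461773 = 895.385318
V = π·0.75² × L = 1.767146 × 895.385318 = 1582.276464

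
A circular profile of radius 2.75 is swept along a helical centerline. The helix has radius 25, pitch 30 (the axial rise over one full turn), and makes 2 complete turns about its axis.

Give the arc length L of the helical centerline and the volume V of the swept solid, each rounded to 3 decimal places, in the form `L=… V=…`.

2πR = 2π·25 = 157.079633
per-turn = √(157.079633² + 30²) = √(24674.0110 + 900) = √25574.0110 = 159.918764
L = 2 × 159.918764 = 319.837528
V = π·2.75² × L = 23.758294 × 319.837528 = 7598.794153

L=319.838 V=7598.794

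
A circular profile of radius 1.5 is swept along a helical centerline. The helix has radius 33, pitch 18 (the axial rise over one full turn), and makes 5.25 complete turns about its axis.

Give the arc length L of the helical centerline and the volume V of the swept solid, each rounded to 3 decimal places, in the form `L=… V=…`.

2πR = 2π·33 = 207.345115
per-turn = √(207.345115² + 18²) = √(42991.9968 + 324) = √43315.9968 = 208.124955
L = 5.25 × 208.124955 = 1092.656012
V = π·1.5² × L = 7.068583 × 1092.656012 = 7723.530227

L=1092.656 V=7723.530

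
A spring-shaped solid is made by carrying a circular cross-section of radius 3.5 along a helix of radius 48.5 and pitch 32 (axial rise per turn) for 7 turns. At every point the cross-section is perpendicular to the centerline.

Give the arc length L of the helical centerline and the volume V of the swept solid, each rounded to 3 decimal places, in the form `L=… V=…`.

2πR = 2π·48.5 = 304.734487
per-turn = √(304.734487² + 32²) = √(92863.1078 + 1024) = √93887.1078 = 306.410032
L = 7 × 306.410032 = 2144.870225
V = π·3.5² × L = 38.484510 × 2144.870225 = 82544.279642

L=2144.870 V=82544.280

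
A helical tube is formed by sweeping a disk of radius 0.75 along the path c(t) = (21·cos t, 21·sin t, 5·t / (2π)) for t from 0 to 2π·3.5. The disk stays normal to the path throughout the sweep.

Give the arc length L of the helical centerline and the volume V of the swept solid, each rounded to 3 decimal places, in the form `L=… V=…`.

2πR = 2π·21 = 131.946891
per-turn = √(131.946891² + 5²) = √(17409.9822 + 25) = √17434.9822 = 132.041593
L = 3.5 × 132.041593 = 462.145574
V = π·0.75² × L = 1.767146 × 462.145574 = 816.678641

L=462.146 V=816.679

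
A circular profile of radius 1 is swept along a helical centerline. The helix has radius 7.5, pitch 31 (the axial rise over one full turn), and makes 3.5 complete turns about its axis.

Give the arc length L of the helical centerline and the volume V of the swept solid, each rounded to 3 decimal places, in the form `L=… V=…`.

2πR = 2π·7.5 = 47.123890
per-turn = √(47.123890² + 31²) = √(2220.6610 + 961) = √3181.6610 = 56.406214
L = 3.5 × 56.406214 = 197.421749
V = π·1² × L = 3.141593 × 197.421749 = 620.218718

L=197.422 V=620.219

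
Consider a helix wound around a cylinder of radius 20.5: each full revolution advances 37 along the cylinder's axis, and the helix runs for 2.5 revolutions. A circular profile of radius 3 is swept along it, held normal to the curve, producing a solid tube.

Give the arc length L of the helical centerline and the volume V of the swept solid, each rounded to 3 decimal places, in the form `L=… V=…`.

2πR = 2π·20.5 = 128.805299
per-turn = √(128.805299² + 37²) = √(16590.8050 + 1369) = √17959.8050 = 134.014197
L = 2.5 × 134.014197 = 335.035493
V = π·3² × L = 28.274334 × 335.035493 = 9472.905378

L=335.035 V=9472.905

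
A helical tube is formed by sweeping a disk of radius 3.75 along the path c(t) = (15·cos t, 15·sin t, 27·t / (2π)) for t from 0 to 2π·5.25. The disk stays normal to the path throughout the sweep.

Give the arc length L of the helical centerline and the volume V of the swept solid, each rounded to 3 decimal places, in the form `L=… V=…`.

2πR = 2π·15 = 94.247780
per-turn = √(94.247780² + 27²) = √(8882.6440 + 729) = √9611.6440 = 98.038992
L = 5.25 × 98.038992 = 514.704708
V = π·3.75² × L = 44.178647 × 514.704708 = 22738.957455

L=514.705 V=22738.957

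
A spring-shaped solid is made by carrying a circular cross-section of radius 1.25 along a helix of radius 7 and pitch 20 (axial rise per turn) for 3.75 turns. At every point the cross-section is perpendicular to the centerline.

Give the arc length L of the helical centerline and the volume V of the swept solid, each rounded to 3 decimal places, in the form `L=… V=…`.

2πR = 2π·7 = 43.982297
per-turn = √(43.982297² + 20²) = √(1934.4425 + 400) = √2334.4425 = 48.316068
L = 3.75 × 48.316068 = 181.185256
V = π·1.25² × L = 4.908739 × 181.185256 = 889.391047

L=181.185 V=889.391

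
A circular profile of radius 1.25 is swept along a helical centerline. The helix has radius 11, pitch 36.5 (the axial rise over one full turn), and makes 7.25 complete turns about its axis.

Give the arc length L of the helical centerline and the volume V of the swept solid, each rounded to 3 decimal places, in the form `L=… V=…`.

L=566.667 V=2781.621

2πR = 2π·11 = 69.115038
per-turn = √(69.115038² + 36.5²) = √(4776.8885 + 1332.25) = √6109.1385 = 78.160978
L = 7.25 × 78.160978 = 566.667093
V = π·1.25² × L = 4.908739 × 566.667093 = 2781.620587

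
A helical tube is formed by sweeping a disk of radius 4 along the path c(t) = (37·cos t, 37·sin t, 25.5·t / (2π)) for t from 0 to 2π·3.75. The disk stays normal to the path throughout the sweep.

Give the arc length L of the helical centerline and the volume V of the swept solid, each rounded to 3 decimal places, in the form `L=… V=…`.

2πR = 2π·37 = 232.477856
per-turn = √(232.477856² + 25.5²) = √(54045.9537 + 650.25) = √54696.2037 = 233.872195
L = 3.75 × 233.872195 = 877.020732
V = π·4² × L = 50.265482 × 877.020732 = 44083.870224

L=877.021 V=44083.870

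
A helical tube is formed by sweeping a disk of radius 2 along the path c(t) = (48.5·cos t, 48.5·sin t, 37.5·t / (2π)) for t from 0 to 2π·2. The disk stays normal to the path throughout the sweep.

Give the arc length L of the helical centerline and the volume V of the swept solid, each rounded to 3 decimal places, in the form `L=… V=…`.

2πR = 2π·48.5 = 304.734487
per-turn = √(304.734487² + 37.5²) = √(92863.1078 + 1406.25) = √94269.3578 = 307.033154
L = 2 × 307.033154 = 614.066309
V = π·2² × L = 12.566371 × 614.066309 = 7716.584814

L=614.066 V=7716.585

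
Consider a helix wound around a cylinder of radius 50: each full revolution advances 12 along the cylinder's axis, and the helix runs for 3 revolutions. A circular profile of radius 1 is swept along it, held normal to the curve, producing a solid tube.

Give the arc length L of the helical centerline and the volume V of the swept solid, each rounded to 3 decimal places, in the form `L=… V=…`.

2πR = 2π·50 = 314.159265
per-turn = √(314.159265² + 12²) = √(98696.0440 + 144) = √98840.0440 = 314.388365
L = 3 × 314.388365 = 943.165095
V = π·1² × L = 3.141593 × 943.165095 = 2963.040533

L=943.165 V=2963.041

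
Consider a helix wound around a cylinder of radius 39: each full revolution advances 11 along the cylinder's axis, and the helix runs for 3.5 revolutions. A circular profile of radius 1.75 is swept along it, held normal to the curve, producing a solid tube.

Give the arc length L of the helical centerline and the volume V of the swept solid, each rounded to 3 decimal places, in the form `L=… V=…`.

2πR = 2π·39 = 245.044227
per-turn = √(245.044227² + 11²) = √(60046.6732 + 121) = √60167.6732 = 245.290997
L = 3.5 × 245.290997 = 858.518489
V = π·1.75² × L = 9.621128 × 858.518489 = 8259.915848

L=858.518 V=8259.916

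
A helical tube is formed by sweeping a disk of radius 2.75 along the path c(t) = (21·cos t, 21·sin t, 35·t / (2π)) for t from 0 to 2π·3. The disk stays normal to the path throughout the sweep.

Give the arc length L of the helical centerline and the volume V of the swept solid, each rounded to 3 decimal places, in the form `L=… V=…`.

2πR = 2π·21 = 131.946891
per-turn = √(131.946891² + 35²) = √(17409.9822 + 1225) = √18634.9822 = 136.510008
L = 3 × 136.510008 = 409.530023
V = π·2.75² × L = 23.758294 × 409.530023 = 9729.734862

L=409.530 V=9729.735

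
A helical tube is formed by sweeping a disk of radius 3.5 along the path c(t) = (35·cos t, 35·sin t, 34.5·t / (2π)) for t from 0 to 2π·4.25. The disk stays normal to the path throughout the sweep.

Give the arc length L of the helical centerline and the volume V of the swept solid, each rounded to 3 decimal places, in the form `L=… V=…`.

L=946.055 V=36408.473

2πR = 2π·35 = 219.911486
per-turn = √(219.911486² + 34.5²) = √(48361.0616 + 1190.25) = √49551.3116 = 222.601239
L = 4.25 × 222.601239 = 946.055265
V = π·3.5² × L = 38.484510 × 946.055265 = 36408.473327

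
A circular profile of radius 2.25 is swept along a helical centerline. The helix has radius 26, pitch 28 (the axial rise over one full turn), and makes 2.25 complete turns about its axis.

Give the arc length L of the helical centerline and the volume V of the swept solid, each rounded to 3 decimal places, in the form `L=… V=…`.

2πR = 2π·26 = 163.362818
per-turn = √(163.362818² + 28²) = √(26687.4103 + 784) = √27471.4103 = 165.745016
L = 2.25 × 165.745016 = 372.926286
V = π·2.25² × L = 15.904313 × 372.926286 = 5931.136304

L=372.926 V=5931.136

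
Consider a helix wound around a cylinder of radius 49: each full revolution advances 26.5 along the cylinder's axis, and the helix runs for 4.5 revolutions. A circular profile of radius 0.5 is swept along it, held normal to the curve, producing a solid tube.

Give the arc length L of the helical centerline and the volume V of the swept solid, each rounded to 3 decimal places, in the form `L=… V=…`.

L=1390.565 V=1092.147

2πR = 2π·49 = 307.876080
per-turn = √(307.876080² + 26.5²) = √(94787.6807 + 702.25) = √95489.9307 = 309.014451
L = 4.5 × 309.014451 = 1390.565028
V = π·0.5² × L = 0.785398 × 1390.565028 = 1092.147219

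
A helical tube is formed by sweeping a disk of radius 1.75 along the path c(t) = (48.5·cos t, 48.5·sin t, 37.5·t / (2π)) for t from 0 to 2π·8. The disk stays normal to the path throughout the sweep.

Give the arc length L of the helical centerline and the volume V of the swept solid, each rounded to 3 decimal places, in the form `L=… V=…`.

2πR = 2π·48.5 = 304.734487
per-turn = √(304.734487² + 37.5²) = √(92863.1078 + 1406.25) = √94269.3578 = 307.033154
L = 8 × 307.033154 = 2456.265234
V = π·1.75² × L = 9.621128 × 2456.265234 = 23632.040994

L=2456.265 V=23632.041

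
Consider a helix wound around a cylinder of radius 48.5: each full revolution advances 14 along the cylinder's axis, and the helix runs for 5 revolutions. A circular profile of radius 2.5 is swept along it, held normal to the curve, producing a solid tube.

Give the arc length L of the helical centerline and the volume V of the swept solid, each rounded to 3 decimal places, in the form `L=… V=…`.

2πR = 2π·48.5 = 304.734487
per-turn = √(304.734487² + 14²) = √(92863.1078 + 196) = √93059.1078 = 305.055909
L = 5 × 305.055909 = 1525.279547
V = π·2.5² × L = 19.634954 × 1525.279547 = 29948.793864

L=1525.280 V=29948.794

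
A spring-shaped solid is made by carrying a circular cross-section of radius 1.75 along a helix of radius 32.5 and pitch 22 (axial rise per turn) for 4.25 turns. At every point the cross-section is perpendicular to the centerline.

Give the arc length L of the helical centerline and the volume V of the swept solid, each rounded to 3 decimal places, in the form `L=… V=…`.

L=872.887 V=8398.158

2πR = 2π·32.5 = 204.203522
per-turn = √(204.203522² + 22²) = √(41699.0786 + 484) = √42183.0786 = 205.385196
L = 4.25 × 205.385196 = 872.887082
V = π·1.75² × L = 9.621128 × 872.887082 = 8398.157906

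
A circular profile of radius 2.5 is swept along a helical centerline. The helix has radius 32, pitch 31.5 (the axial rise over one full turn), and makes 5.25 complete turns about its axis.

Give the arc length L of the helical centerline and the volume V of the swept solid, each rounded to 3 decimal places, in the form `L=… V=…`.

L=1068.451 V=20978.988

2πR = 2π·32 = 201.061930
per-turn = √(201.061930² + 31.5²) = √(40425.8996 + 992.25) = √41418.1496 = 203.514495
L = 5.25 × 203.514495 = 1068.451098
V = π·2.5² × L = 19.634954 × 1068.451098 = 20978.988254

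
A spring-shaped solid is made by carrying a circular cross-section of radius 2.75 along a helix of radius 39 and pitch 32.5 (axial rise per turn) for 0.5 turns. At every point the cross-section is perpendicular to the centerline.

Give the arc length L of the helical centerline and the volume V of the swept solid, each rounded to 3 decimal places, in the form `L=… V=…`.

L=123.595 V=2936.407

2πR = 2π·39 = 245.044227
per-turn = √(245.044227² + 32.5²) = √(60046.6732 + 1056.25) = √61102.9232 = 247.190055
L = 0.5 × 247.190055 = 123.595027
V = π·2.75² × L = 23.758294 × 123.595027 = 2936.407052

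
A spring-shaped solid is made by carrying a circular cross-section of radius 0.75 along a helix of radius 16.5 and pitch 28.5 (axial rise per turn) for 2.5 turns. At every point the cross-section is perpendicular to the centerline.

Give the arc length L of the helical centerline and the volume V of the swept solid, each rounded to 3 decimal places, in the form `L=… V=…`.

L=268.796 V=475.003

2πR = 2π·16.5 = 103.672558
per-turn = √(103.672558² + 28.5²) = √(10747.9992 + 812.25) = √11560.2492 = 107.518599
L = 2.5 × 107.518599 = 268.796498
V = π·0.75² × L = 1.767146 × 268.796498 = 475.002621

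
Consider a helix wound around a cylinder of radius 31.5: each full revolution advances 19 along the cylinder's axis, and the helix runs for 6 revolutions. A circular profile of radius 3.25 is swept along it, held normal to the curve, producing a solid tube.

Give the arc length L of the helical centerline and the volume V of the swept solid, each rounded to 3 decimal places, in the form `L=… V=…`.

L=1192.981 V=39586.787

2πR = 2π·31.5 = 197.920337
per-turn = √(197.920337² + 19²) = √(39172.4599 + 361) = √39533.4599 = 198.830229
L = 6 × 198.830229 = 1192.981373
V = π·3.25² × L = 33.183072 × 1192.981373 = 39586.787261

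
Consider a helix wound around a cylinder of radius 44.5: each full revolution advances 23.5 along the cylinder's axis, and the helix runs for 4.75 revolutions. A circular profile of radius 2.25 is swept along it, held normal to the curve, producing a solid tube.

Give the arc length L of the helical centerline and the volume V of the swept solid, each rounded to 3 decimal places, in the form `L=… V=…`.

L=1332.791 V=21197.125

2πR = 2π·44.5 = 279.601746
per-turn = √(279.601746² + 23.5²) = √(78177.1365 + 552.25) = √78729.3865 = 280.587574
L = 4.75 × 280.587574 = 1332.790975
V = π·2.25² × L = 15.904313 × 1332.790975 = 21197.124569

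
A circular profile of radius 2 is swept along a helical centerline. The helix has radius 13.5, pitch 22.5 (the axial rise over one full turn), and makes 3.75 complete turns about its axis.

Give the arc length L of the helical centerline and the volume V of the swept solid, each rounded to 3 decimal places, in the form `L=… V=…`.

L=329.087 V=4135.424

2πR = 2π·13.5 = 84.823002
per-turn = √(84.823002² + 22.5²) = √(7194.9416 + 506.25) = √7701.1916 = 87.756433
L = 3.75 × 87.756433 = 329.086625
V = π·2² × L = 12.566371 × 329.086625 = 4135.424499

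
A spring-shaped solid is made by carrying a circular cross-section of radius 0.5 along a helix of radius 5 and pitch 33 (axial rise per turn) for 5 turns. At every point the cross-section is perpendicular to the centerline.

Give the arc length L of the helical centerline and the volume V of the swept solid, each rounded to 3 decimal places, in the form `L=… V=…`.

L=227.814 V=178.924

2πR = 2π·5 = 31.415927
per-turn = √(31.415927² + 33²) = √(986.9604 + 1089) = √2075.9604 = 45.562709
L = 5 × 45.562709 = 227.813544
V = π·0.5² × L = 0.785398 × 227.813544 = 178.924339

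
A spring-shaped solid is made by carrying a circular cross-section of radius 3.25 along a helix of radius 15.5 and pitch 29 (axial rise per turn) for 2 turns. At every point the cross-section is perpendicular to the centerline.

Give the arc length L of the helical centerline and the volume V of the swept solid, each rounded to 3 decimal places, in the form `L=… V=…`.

2πR = 2π·15.5 = 97.389372
per-turn = √(97.389372² + 29²) = √(9484.6898 + 841) = √10325.6898 = 101.615402
L = 2 × 101.615402 = 203.230803
V = π·3.25² × L = 33.183072 × 203.230803 = 6743.822453

L=203.231 V=6743.822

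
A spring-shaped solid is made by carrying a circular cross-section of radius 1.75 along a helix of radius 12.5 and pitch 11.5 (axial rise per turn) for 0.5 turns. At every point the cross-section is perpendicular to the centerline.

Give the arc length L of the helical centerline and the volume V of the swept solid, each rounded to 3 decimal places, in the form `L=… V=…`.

L=39.689 V=381.849

2πR = 2π·12.5 = 78.539816
per-turn = √(78.539816² + 11.5²) = √(6168.5028 + 132.25) = √6300.7528 = 79.377281
L = 0.5 × 79.377281 = 39.688641
V = π·1.75² × L = 9.621128 × 39.688641 = 381.849471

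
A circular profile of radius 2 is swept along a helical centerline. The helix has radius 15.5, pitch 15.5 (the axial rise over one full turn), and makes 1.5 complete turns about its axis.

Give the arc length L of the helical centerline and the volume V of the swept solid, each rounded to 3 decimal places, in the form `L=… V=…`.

2πR = 2π·15.5 = 97.389372
per-turn = √(97.389372² + 15.5²) = √(9484.6898 + 240.25) = √9724.9398 = 98.615110
L = 1.5 × 98.615110 = 147.922664
V = π·2² × L = 12.566371 × 147.922664 = 1858.851022

L=147.923 V=1858.851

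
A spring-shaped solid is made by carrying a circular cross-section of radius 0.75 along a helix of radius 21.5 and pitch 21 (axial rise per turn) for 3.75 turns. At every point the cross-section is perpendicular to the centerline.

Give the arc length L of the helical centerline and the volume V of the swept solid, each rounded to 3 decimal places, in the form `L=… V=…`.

L=512.666 V=905.956

2πR = 2π·21.5 = 135.088484
per-turn = √(135.088484² + 21²) = √(18248.8985 + 441) = √18689.8985 = 136.711004
L = 3.75 × 136.711004 = 512.666264
V = π·0.75² × L = 1.767146 × 512.666264 = 905.956070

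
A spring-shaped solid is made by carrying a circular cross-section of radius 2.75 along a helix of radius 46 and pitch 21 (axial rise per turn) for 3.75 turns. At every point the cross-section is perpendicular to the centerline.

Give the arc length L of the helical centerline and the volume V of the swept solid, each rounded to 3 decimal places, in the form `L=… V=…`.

L=1086.707 V=25818.295

2πR = 2π·46 = 289.026524
per-turn = √(289.026524² + 21²) = √(83536.3317 + 441) = √83977.3317 = 289.788426
L = 3.75 × 289.788426 = 1086.706596
V = π·2.75² × L = 23.758294 × 1086.706596 = 25818.295287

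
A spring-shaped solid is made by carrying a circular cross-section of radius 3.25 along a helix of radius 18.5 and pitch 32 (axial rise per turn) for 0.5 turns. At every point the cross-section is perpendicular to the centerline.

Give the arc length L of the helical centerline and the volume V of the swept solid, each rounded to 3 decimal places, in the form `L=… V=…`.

L=60.282 V=2000.329

2πR = 2π·18.5 = 116.238928
per-turn = √(116.238928² + 32²) = √(13511.4884 + 1024) = √14535.4884 = 120.563213
L = 0.5 × 120.563213 = 60.281607
V = π·3.25² × L = 33.183072 × 60.281607 = 2000.328920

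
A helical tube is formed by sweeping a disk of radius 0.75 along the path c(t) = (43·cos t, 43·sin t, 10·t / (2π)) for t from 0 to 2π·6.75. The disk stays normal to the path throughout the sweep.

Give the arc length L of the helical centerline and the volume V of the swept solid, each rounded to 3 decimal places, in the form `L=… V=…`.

L=1824.943 V=3224.941

2πR = 2π·43 = 270.176968
per-turn = √(270.176968² + 10²) = √(72995.5942 + 100) = √73095.5942 = 270.361969
L = 6.75 × 270.361969 = 1824.943289
V = π·0.75² × L = 1.767146 × 1824.943289 = 3224.940992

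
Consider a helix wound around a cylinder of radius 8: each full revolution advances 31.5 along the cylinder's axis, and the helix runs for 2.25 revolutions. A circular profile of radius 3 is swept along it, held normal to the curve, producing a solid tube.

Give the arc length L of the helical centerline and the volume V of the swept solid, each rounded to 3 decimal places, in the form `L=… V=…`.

2πR = 2π·8 = 50.265482
per-turn = √(50.265482² + 31.5²) = √(2526.6187 + 992.25) = √3518.8687 = 59.320053
L = 2.25 × 59.320053 = 133.470120
V = π·3² × L = 28.274334 × 133.470120 = 3773.778736

L=133.470 V=3773.779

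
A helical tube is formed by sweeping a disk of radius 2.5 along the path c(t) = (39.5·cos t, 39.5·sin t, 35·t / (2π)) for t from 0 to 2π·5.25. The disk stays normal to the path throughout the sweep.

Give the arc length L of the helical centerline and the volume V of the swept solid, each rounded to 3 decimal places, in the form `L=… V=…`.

L=1315.868 V=25837.013

2πR = 2π·39.5 = 248.185820
per-turn = √(248.185820² + 35²) = √(61596.2011 + 1225) = √62821.2011 = 250.641579
L = 5.25 × 250.641579 = 1315.868289
V = π·2.5² × L = 19.634954 × 1315.868289 = 25837.013439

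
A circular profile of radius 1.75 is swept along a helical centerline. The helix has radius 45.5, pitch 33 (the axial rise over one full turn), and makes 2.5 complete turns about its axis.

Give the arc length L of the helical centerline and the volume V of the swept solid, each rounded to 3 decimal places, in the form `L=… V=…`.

2πR = 2π·45.5 = 285.884931
per-turn = √(285.884931² + 33²) = √(81730.1940 + 1089) = √82819.1940 = 287.783241
L = 2.5 × 287.783241 = 719.458104
V = π·1.75² × L = 9.621128 × 719.458104 = 6921.998146

L=719.458 V=6921.998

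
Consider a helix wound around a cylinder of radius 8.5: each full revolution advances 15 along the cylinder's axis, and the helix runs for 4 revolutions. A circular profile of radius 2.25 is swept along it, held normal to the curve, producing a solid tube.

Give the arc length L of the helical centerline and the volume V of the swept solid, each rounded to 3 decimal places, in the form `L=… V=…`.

L=221.894 V=3529.075

2πR = 2π·8.5 = 53.407075
per-turn = √(53.407075² + 15²) = √(2852.3157 + 225) = √3077.3157 = 55.473558
L = 4 × 55.473558 = 221.894233
V = π·2.25² × L = 15.904313 × 221.894233 = 3529.075296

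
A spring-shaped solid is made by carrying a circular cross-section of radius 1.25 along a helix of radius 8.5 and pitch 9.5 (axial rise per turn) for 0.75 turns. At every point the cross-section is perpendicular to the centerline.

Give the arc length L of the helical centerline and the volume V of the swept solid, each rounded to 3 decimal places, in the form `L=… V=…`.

2πR = 2π·8.5 = 53.407075
per-turn = √(53.407075² + 9.5²) = √(2852.3157 + 90.25) = √2942.5657 = 54.245421
L = 0.75 × 54.245421 = 40.684066
V = π·1.25² × L = 4.908739 × 40.684066 = 199.707440

L=40.684 V=199.707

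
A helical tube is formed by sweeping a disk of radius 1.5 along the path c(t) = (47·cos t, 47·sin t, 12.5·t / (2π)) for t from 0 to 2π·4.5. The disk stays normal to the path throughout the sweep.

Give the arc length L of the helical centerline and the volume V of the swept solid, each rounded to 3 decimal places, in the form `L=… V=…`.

2πR = 2π·47 = 295.309709
per-turn = √(295.309709² + 12.5²) = √(87207.8245 + 156.25) = √87364.0745 = 295.574144
L = 4.5 × 295.574144 = 1330.083647
V = π·1.5² × L = 7.068583 × 1330.083647 = 9401.807283

L=1330.084 V=9401.807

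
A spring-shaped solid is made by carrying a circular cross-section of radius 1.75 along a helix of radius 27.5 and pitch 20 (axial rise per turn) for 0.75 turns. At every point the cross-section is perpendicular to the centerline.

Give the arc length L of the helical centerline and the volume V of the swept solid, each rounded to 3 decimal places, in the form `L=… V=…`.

L=130.456 V=1255.133

2πR = 2π·27.5 = 172.787596
per-turn = √(172.787596² + 20²) = √(29855.5533 + 400) = √30255.5533 = 173.941235
L = 0.75 × 173.941235 = 130.455926
V = π·1.75² × L = 9.621128 × 130.455926 = 1255.133101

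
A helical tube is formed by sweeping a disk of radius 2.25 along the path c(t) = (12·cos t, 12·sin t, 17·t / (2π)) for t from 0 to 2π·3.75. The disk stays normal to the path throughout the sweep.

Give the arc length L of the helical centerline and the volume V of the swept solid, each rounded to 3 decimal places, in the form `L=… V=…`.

2πR = 2π·12 = 75.398224
per-turn = √(75.398224² + 17²) = √(5684.8921 + 289) = √5973.8921 = 77.290958
L = 3.75 × 77.290958 = 289.841091
V = π·2.25² × L = 15.904313 × 289.841091 = 4609.723379

L=289.841 V=4609.723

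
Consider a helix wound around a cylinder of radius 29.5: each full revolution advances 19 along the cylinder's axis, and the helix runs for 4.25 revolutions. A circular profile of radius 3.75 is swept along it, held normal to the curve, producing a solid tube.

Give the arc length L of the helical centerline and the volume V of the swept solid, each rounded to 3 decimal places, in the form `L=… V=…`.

2πR = 2π·29.5 = 185.353967
per-turn = √(185.353967² + 19²) = √(34356.0929 + 361) = √34717.0929 = 186.325234
L = 4.25 × 186.325234 = 791.882246
V = π·3.75² × L = 44.178647 × 791.882246 = 34984.285949

L=791.882 V=34984.286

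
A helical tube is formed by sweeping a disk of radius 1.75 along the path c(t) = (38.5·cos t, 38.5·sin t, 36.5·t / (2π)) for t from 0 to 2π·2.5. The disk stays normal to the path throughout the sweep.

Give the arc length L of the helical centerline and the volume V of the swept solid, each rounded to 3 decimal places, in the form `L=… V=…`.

L=611.602 V=5884.301

2πR = 2π·38.5 = 241.902634
per-turn = √(241.902634² + 36.5²) = √(58516.8845 + 1332.25) = √59849.1345 = 244.640828
L = 2.5 × 244.640828 = 611.602069
V = π·1.75² × L = 9.621128 × 611.602069 = 5884.301484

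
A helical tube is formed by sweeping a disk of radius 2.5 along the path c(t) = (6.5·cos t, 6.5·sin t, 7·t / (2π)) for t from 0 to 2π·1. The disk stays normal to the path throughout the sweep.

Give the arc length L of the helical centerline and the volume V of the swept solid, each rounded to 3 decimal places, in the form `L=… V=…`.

L=41.436 V=813.599

2πR = 2π·6.5 = 40.840704
per-turn = √(40.840704² + 7²) = √(1667.9631 + 49) = √1716.9631 = 41.436254
L = 1 × 41.436254 = 41.436254
V = π·2.5² × L = 19.634954 × 41.436254 = 813.598944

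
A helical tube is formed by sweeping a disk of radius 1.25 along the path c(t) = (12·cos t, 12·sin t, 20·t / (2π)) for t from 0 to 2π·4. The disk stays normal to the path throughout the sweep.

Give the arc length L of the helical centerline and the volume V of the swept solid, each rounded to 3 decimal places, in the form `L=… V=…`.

L=312.023 V=1531.639

2πR = 2π·12 = 75.398224
per-turn = √(75.398224² + 20²) = √(5684.8921 + 400) = √6084.8921 = 78.005719
L = 4 × 78.005719 = 312.022874
V = π·1.25² × L = 4.908739 × 312.022874 = 1531.638703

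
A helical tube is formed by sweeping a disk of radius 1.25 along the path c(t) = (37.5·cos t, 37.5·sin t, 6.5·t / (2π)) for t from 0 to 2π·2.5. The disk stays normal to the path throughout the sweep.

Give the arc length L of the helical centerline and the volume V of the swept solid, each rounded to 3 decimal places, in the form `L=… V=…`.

2πR = 2π·37.5 = 235.619449
per-turn = √(235.619449² + 6.5²) = √(55516.5248 + 42.25) = √55558.7748 = 235.709089
L = 2.5 × 235.709089 = 589.272723
V = π·1.25² × L = 4.908739 × 589.272723 = 2892.585716

L=589.273 V=2892.586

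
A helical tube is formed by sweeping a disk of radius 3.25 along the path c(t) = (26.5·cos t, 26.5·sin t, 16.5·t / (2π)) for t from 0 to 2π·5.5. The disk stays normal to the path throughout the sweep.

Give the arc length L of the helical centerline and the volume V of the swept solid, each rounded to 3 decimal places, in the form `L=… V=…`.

L=920.260 V=30537.047

2πR = 2π·26.5 = 166.504411
per-turn = √(166.504411² + 16.5²) = √(27723.7188 + 272.25) = √27995.9688 = 167.319959
L = 5.5 × 167.319959 = 920.259776
V = π·3.25² × L = 33.183072 × 920.259776 = 30537.046773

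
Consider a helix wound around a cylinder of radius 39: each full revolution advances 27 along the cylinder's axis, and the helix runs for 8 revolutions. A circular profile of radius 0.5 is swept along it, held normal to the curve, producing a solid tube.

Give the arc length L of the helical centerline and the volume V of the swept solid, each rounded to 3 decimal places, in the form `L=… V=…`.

L=1972.218 V=1548.976

2πR = 2π·39 = 245.044227
per-turn = √(245.044227² + 27²) = √(60046.6732 + 729) = √60775.6732 = 246.527226
L = 8 × 246.527226 = 1972.217808
V = π·0.5² × L = 0.785398 × 1972.217808 = 1548.976244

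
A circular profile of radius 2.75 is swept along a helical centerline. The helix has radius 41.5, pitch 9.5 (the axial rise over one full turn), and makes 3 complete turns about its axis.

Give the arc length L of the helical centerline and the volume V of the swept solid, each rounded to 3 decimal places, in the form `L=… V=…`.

L=782.776 V=18597.412

2πR = 2π·41.5 = 260.752190
per-turn = √(260.752190² + 9.5²) = √(67991.7047 + 90.25) = √68081.9547 = 260.925190
L = 3 × 260.925190 = 782.775570
V = π·2.75² × L = 23.758294 × 782.775570 = 18597.412467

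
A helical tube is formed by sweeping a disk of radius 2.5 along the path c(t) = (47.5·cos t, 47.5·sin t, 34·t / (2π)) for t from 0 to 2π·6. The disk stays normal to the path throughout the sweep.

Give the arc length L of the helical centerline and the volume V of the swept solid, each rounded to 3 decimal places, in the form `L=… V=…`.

L=1802.290 V=35387.888

2πR = 2π·47.5 = 298.451302
per-turn = √(298.451302² + 34²) = √(89073.1797 + 1156) = √90229.1797 = 300.381723
L = 6 × 300.381723 = 1802.290340
V = π·2.5² × L = 19.634954 × 1802.290340 = 35387.888075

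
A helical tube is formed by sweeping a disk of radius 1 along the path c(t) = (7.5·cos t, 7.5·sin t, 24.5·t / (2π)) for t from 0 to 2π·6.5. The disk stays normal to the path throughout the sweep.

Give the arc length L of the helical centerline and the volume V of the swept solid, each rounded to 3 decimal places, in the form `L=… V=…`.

L=345.230 V=1084.571

2πR = 2π·7.5 = 47.123890
per-turn = √(47.123890² + 24.5²) = √(2220.6610 + 600.25) = √2820.9110 = 53.112249
L = 6.5 × 53.112249 = 345.229618
V = π·1² × L = 3.141593 × 345.229618 = 1084.570833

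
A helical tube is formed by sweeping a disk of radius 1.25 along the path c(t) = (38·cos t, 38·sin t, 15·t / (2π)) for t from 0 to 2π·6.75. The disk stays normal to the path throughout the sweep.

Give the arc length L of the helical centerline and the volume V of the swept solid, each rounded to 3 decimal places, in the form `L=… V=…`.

2πR = 2π·38 = 238.761042
per-turn = √(238.761042² + 15²) = √(57006.8350 + 225) = √57231.8350 = 239.231760
L = 6.75 × 239.231760 = 1614.814380
V = π·1.25² × L = 4.908739 × 1614.814380 = 7926.701554

L=1614.814 V=7926.702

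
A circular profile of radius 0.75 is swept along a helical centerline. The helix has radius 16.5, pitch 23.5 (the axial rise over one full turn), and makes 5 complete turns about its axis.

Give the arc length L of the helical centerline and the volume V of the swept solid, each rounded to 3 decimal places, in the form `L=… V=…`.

2πR = 2π·16.5 = 103.672558
per-turn = √(103.672558² + 23.5²) = √(10747.9992 + 552.25) = √11300.2492 = 106.302630
L = 5 × 106.302630 = 531.513151
V = π·0.75² × L = 1.767146 × 531.513151 = 939.261269

L=531.513 V=939.261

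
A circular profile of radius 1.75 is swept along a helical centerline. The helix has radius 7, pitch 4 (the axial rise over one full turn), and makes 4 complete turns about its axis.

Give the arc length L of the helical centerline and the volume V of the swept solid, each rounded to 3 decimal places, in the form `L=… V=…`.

2πR = 2π·7 = 43.982297
per-turn = √(43.982297² + 4²) = √(1934.4425 + 16) = √1950.4425 = 44.163814
L = 4 × 44.163814 = 176.655256
V = π·1.75² × L = 9.621128 × 176.655256 = 1699.622740

L=176.655 V=1699.623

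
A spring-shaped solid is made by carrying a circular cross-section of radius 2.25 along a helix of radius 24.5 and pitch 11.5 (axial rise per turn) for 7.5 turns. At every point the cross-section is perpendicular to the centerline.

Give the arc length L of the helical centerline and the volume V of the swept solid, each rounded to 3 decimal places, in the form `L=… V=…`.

2πR = 2π·24.5 = 153.938040
per-turn = √(153.938040² + 11.5²) = √(23696.9202 + 132.25) = √23829.1702 = 154.366998
L = 7.5 × 154.366998 = 1157.752487
V = π·2.25² × L = 15.904313 × 1157.752487 = 18413.257713

L=1157.752 V=18413.258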